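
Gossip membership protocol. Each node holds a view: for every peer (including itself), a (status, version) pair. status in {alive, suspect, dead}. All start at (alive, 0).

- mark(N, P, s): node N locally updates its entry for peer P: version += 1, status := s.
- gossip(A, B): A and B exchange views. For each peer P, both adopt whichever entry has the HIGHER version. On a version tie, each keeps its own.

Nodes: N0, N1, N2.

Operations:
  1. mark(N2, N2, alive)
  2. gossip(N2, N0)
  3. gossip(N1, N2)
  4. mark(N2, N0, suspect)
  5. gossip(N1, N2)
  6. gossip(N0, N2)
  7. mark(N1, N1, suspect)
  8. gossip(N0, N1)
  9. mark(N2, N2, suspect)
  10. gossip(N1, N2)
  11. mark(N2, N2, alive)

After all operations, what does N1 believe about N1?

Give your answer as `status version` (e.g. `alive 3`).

Op 1: N2 marks N2=alive -> (alive,v1)
Op 2: gossip N2<->N0 -> N2.N0=(alive,v0) N2.N1=(alive,v0) N2.N2=(alive,v1) | N0.N0=(alive,v0) N0.N1=(alive,v0) N0.N2=(alive,v1)
Op 3: gossip N1<->N2 -> N1.N0=(alive,v0) N1.N1=(alive,v0) N1.N2=(alive,v1) | N2.N0=(alive,v0) N2.N1=(alive,v0) N2.N2=(alive,v1)
Op 4: N2 marks N0=suspect -> (suspect,v1)
Op 5: gossip N1<->N2 -> N1.N0=(suspect,v1) N1.N1=(alive,v0) N1.N2=(alive,v1) | N2.N0=(suspect,v1) N2.N1=(alive,v0) N2.N2=(alive,v1)
Op 6: gossip N0<->N2 -> N0.N0=(suspect,v1) N0.N1=(alive,v0) N0.N2=(alive,v1) | N2.N0=(suspect,v1) N2.N1=(alive,v0) N2.N2=(alive,v1)
Op 7: N1 marks N1=suspect -> (suspect,v1)
Op 8: gossip N0<->N1 -> N0.N0=(suspect,v1) N0.N1=(suspect,v1) N0.N2=(alive,v1) | N1.N0=(suspect,v1) N1.N1=(suspect,v1) N1.N2=(alive,v1)
Op 9: N2 marks N2=suspect -> (suspect,v2)
Op 10: gossip N1<->N2 -> N1.N0=(suspect,v1) N1.N1=(suspect,v1) N1.N2=(suspect,v2) | N2.N0=(suspect,v1) N2.N1=(suspect,v1) N2.N2=(suspect,v2)
Op 11: N2 marks N2=alive -> (alive,v3)

Answer: suspect 1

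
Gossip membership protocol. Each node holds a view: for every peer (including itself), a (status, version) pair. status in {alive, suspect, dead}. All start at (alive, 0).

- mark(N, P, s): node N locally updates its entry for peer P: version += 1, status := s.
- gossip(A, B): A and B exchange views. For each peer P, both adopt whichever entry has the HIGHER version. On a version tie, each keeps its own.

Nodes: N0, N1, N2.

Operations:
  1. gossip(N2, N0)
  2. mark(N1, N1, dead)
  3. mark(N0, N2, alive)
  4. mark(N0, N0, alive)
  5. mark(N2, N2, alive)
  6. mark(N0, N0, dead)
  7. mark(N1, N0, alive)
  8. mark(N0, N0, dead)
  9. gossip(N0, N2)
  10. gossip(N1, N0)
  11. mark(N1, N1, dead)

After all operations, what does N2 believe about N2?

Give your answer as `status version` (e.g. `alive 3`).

Op 1: gossip N2<->N0 -> N2.N0=(alive,v0) N2.N1=(alive,v0) N2.N2=(alive,v0) | N0.N0=(alive,v0) N0.N1=(alive,v0) N0.N2=(alive,v0)
Op 2: N1 marks N1=dead -> (dead,v1)
Op 3: N0 marks N2=alive -> (alive,v1)
Op 4: N0 marks N0=alive -> (alive,v1)
Op 5: N2 marks N2=alive -> (alive,v1)
Op 6: N0 marks N0=dead -> (dead,v2)
Op 7: N1 marks N0=alive -> (alive,v1)
Op 8: N0 marks N0=dead -> (dead,v3)
Op 9: gossip N0<->N2 -> N0.N0=(dead,v3) N0.N1=(alive,v0) N0.N2=(alive,v1) | N2.N0=(dead,v3) N2.N1=(alive,v0) N2.N2=(alive,v1)
Op 10: gossip N1<->N0 -> N1.N0=(dead,v3) N1.N1=(dead,v1) N1.N2=(alive,v1) | N0.N0=(dead,v3) N0.N1=(dead,v1) N0.N2=(alive,v1)
Op 11: N1 marks N1=dead -> (dead,v2)

Answer: alive 1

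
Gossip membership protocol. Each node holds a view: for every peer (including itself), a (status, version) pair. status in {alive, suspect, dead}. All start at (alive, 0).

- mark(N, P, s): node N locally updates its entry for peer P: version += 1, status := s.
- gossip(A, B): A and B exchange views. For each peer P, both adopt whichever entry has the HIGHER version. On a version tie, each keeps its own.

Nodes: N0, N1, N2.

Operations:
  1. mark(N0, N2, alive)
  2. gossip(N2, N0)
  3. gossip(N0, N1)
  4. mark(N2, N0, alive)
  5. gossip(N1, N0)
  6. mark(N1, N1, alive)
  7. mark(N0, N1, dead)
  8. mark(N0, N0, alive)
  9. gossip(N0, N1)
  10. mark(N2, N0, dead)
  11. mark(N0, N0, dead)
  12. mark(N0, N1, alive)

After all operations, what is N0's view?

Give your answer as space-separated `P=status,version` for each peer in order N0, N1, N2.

Op 1: N0 marks N2=alive -> (alive,v1)
Op 2: gossip N2<->N0 -> N2.N0=(alive,v0) N2.N1=(alive,v0) N2.N2=(alive,v1) | N0.N0=(alive,v0) N0.N1=(alive,v0) N0.N2=(alive,v1)
Op 3: gossip N0<->N1 -> N0.N0=(alive,v0) N0.N1=(alive,v0) N0.N2=(alive,v1) | N1.N0=(alive,v0) N1.N1=(alive,v0) N1.N2=(alive,v1)
Op 4: N2 marks N0=alive -> (alive,v1)
Op 5: gossip N1<->N0 -> N1.N0=(alive,v0) N1.N1=(alive,v0) N1.N2=(alive,v1) | N0.N0=(alive,v0) N0.N1=(alive,v0) N0.N2=(alive,v1)
Op 6: N1 marks N1=alive -> (alive,v1)
Op 7: N0 marks N1=dead -> (dead,v1)
Op 8: N0 marks N0=alive -> (alive,v1)
Op 9: gossip N0<->N1 -> N0.N0=(alive,v1) N0.N1=(dead,v1) N0.N2=(alive,v1) | N1.N0=(alive,v1) N1.N1=(alive,v1) N1.N2=(alive,v1)
Op 10: N2 marks N0=dead -> (dead,v2)
Op 11: N0 marks N0=dead -> (dead,v2)
Op 12: N0 marks N1=alive -> (alive,v2)

Answer: N0=dead,2 N1=alive,2 N2=alive,1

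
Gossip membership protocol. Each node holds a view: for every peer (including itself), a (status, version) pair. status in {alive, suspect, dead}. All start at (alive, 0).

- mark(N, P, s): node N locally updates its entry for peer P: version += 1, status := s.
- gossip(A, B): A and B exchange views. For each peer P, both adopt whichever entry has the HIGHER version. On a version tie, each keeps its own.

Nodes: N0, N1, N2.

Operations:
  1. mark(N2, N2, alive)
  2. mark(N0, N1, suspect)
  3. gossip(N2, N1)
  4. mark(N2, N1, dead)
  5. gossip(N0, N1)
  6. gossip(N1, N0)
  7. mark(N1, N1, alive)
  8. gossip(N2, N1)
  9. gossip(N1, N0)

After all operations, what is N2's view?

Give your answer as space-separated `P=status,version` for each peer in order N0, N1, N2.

Op 1: N2 marks N2=alive -> (alive,v1)
Op 2: N0 marks N1=suspect -> (suspect,v1)
Op 3: gossip N2<->N1 -> N2.N0=(alive,v0) N2.N1=(alive,v0) N2.N2=(alive,v1) | N1.N0=(alive,v0) N1.N1=(alive,v0) N1.N2=(alive,v1)
Op 4: N2 marks N1=dead -> (dead,v1)
Op 5: gossip N0<->N1 -> N0.N0=(alive,v0) N0.N1=(suspect,v1) N0.N2=(alive,v1) | N1.N0=(alive,v0) N1.N1=(suspect,v1) N1.N2=(alive,v1)
Op 6: gossip N1<->N0 -> N1.N0=(alive,v0) N1.N1=(suspect,v1) N1.N2=(alive,v1) | N0.N0=(alive,v0) N0.N1=(suspect,v1) N0.N2=(alive,v1)
Op 7: N1 marks N1=alive -> (alive,v2)
Op 8: gossip N2<->N1 -> N2.N0=(alive,v0) N2.N1=(alive,v2) N2.N2=(alive,v1) | N1.N0=(alive,v0) N1.N1=(alive,v2) N1.N2=(alive,v1)
Op 9: gossip N1<->N0 -> N1.N0=(alive,v0) N1.N1=(alive,v2) N1.N2=(alive,v1) | N0.N0=(alive,v0) N0.N1=(alive,v2) N0.N2=(alive,v1)

Answer: N0=alive,0 N1=alive,2 N2=alive,1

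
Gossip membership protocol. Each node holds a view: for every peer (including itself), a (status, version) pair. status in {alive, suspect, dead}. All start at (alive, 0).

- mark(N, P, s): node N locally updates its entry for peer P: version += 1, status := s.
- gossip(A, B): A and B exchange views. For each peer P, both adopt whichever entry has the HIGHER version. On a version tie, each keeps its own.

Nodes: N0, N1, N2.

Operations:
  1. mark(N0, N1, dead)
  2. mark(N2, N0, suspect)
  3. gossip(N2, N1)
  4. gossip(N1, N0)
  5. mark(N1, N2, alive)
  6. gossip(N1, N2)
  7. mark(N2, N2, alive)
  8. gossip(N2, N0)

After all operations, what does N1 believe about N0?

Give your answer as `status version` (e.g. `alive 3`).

Answer: suspect 1

Derivation:
Op 1: N0 marks N1=dead -> (dead,v1)
Op 2: N2 marks N0=suspect -> (suspect,v1)
Op 3: gossip N2<->N1 -> N2.N0=(suspect,v1) N2.N1=(alive,v0) N2.N2=(alive,v0) | N1.N0=(suspect,v1) N1.N1=(alive,v0) N1.N2=(alive,v0)
Op 4: gossip N1<->N0 -> N1.N0=(suspect,v1) N1.N1=(dead,v1) N1.N2=(alive,v0) | N0.N0=(suspect,v1) N0.N1=(dead,v1) N0.N2=(alive,v0)
Op 5: N1 marks N2=alive -> (alive,v1)
Op 6: gossip N1<->N2 -> N1.N0=(suspect,v1) N1.N1=(dead,v1) N1.N2=(alive,v1) | N2.N0=(suspect,v1) N2.N1=(dead,v1) N2.N2=(alive,v1)
Op 7: N2 marks N2=alive -> (alive,v2)
Op 8: gossip N2<->N0 -> N2.N0=(suspect,v1) N2.N1=(dead,v1) N2.N2=(alive,v2) | N0.N0=(suspect,v1) N0.N1=(dead,v1) N0.N2=(alive,v2)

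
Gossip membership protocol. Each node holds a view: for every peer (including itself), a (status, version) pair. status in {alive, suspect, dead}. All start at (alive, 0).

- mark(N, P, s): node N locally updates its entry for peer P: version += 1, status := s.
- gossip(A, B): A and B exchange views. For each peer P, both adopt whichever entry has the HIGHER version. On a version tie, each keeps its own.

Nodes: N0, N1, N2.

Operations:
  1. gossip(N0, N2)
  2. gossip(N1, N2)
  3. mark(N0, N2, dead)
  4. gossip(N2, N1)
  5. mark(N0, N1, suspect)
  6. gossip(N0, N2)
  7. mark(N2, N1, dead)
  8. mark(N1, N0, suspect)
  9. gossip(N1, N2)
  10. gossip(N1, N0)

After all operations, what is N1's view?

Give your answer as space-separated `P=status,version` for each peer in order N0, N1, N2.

Answer: N0=suspect,1 N1=dead,2 N2=dead,1

Derivation:
Op 1: gossip N0<->N2 -> N0.N0=(alive,v0) N0.N1=(alive,v0) N0.N2=(alive,v0) | N2.N0=(alive,v0) N2.N1=(alive,v0) N2.N2=(alive,v0)
Op 2: gossip N1<->N2 -> N1.N0=(alive,v0) N1.N1=(alive,v0) N1.N2=(alive,v0) | N2.N0=(alive,v0) N2.N1=(alive,v0) N2.N2=(alive,v0)
Op 3: N0 marks N2=dead -> (dead,v1)
Op 4: gossip N2<->N1 -> N2.N0=(alive,v0) N2.N1=(alive,v0) N2.N2=(alive,v0) | N1.N0=(alive,v0) N1.N1=(alive,v0) N1.N2=(alive,v0)
Op 5: N0 marks N1=suspect -> (suspect,v1)
Op 6: gossip N0<->N2 -> N0.N0=(alive,v0) N0.N1=(suspect,v1) N0.N2=(dead,v1) | N2.N0=(alive,v0) N2.N1=(suspect,v1) N2.N2=(dead,v1)
Op 7: N2 marks N1=dead -> (dead,v2)
Op 8: N1 marks N0=suspect -> (suspect,v1)
Op 9: gossip N1<->N2 -> N1.N0=(suspect,v1) N1.N1=(dead,v2) N1.N2=(dead,v1) | N2.N0=(suspect,v1) N2.N1=(dead,v2) N2.N2=(dead,v1)
Op 10: gossip N1<->N0 -> N1.N0=(suspect,v1) N1.N1=(dead,v2) N1.N2=(dead,v1) | N0.N0=(suspect,v1) N0.N1=(dead,v2) N0.N2=(dead,v1)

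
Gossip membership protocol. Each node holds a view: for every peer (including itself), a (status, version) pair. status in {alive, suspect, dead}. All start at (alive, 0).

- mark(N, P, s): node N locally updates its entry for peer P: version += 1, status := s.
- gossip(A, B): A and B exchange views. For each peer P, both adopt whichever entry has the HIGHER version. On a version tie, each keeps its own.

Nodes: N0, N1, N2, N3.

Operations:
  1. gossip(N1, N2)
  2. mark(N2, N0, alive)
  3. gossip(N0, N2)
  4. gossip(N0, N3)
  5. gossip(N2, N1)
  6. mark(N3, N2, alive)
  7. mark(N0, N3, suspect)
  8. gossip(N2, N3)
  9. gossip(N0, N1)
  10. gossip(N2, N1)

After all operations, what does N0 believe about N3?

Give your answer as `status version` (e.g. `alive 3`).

Op 1: gossip N1<->N2 -> N1.N0=(alive,v0) N1.N1=(alive,v0) N1.N2=(alive,v0) N1.N3=(alive,v0) | N2.N0=(alive,v0) N2.N1=(alive,v0) N2.N2=(alive,v0) N2.N3=(alive,v0)
Op 2: N2 marks N0=alive -> (alive,v1)
Op 3: gossip N0<->N2 -> N0.N0=(alive,v1) N0.N1=(alive,v0) N0.N2=(alive,v0) N0.N3=(alive,v0) | N2.N0=(alive,v1) N2.N1=(alive,v0) N2.N2=(alive,v0) N2.N3=(alive,v0)
Op 4: gossip N0<->N3 -> N0.N0=(alive,v1) N0.N1=(alive,v0) N0.N2=(alive,v0) N0.N3=(alive,v0) | N3.N0=(alive,v1) N3.N1=(alive,v0) N3.N2=(alive,v0) N3.N3=(alive,v0)
Op 5: gossip N2<->N1 -> N2.N0=(alive,v1) N2.N1=(alive,v0) N2.N2=(alive,v0) N2.N3=(alive,v0) | N1.N0=(alive,v1) N1.N1=(alive,v0) N1.N2=(alive,v0) N1.N3=(alive,v0)
Op 6: N3 marks N2=alive -> (alive,v1)
Op 7: N0 marks N3=suspect -> (suspect,v1)
Op 8: gossip N2<->N3 -> N2.N0=(alive,v1) N2.N1=(alive,v0) N2.N2=(alive,v1) N2.N3=(alive,v0) | N3.N0=(alive,v1) N3.N1=(alive,v0) N3.N2=(alive,v1) N3.N3=(alive,v0)
Op 9: gossip N0<->N1 -> N0.N0=(alive,v1) N0.N1=(alive,v0) N0.N2=(alive,v0) N0.N3=(suspect,v1) | N1.N0=(alive,v1) N1.N1=(alive,v0) N1.N2=(alive,v0) N1.N3=(suspect,v1)
Op 10: gossip N2<->N1 -> N2.N0=(alive,v1) N2.N1=(alive,v0) N2.N2=(alive,v1) N2.N3=(suspect,v1) | N1.N0=(alive,v1) N1.N1=(alive,v0) N1.N2=(alive,v1) N1.N3=(suspect,v1)

Answer: suspect 1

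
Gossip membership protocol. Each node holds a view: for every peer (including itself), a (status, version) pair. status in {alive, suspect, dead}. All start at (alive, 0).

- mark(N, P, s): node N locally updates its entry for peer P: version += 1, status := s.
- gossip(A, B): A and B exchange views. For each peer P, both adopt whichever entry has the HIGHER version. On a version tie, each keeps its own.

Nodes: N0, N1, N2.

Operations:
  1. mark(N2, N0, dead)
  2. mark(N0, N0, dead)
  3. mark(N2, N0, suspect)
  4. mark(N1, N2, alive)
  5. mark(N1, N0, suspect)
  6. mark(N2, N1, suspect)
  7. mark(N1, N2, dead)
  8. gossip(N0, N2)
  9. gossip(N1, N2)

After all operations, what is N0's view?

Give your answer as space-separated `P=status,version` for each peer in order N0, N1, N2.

Answer: N0=suspect,2 N1=suspect,1 N2=alive,0

Derivation:
Op 1: N2 marks N0=dead -> (dead,v1)
Op 2: N0 marks N0=dead -> (dead,v1)
Op 3: N2 marks N0=suspect -> (suspect,v2)
Op 4: N1 marks N2=alive -> (alive,v1)
Op 5: N1 marks N0=suspect -> (suspect,v1)
Op 6: N2 marks N1=suspect -> (suspect,v1)
Op 7: N1 marks N2=dead -> (dead,v2)
Op 8: gossip N0<->N2 -> N0.N0=(suspect,v2) N0.N1=(suspect,v1) N0.N2=(alive,v0) | N2.N0=(suspect,v2) N2.N1=(suspect,v1) N2.N2=(alive,v0)
Op 9: gossip N1<->N2 -> N1.N0=(suspect,v2) N1.N1=(suspect,v1) N1.N2=(dead,v2) | N2.N0=(suspect,v2) N2.N1=(suspect,v1) N2.N2=(dead,v2)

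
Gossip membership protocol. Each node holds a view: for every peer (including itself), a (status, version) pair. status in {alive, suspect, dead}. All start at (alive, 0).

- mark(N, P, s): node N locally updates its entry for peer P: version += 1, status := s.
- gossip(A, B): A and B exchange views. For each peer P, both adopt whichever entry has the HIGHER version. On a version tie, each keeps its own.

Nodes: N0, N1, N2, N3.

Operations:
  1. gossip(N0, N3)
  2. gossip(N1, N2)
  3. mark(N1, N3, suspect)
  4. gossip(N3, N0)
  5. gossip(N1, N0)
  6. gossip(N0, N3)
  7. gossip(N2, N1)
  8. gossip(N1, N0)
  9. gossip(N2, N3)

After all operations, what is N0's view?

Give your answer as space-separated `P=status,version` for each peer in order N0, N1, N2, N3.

Answer: N0=alive,0 N1=alive,0 N2=alive,0 N3=suspect,1

Derivation:
Op 1: gossip N0<->N3 -> N0.N0=(alive,v0) N0.N1=(alive,v0) N0.N2=(alive,v0) N0.N3=(alive,v0) | N3.N0=(alive,v0) N3.N1=(alive,v0) N3.N2=(alive,v0) N3.N3=(alive,v0)
Op 2: gossip N1<->N2 -> N1.N0=(alive,v0) N1.N1=(alive,v0) N1.N2=(alive,v0) N1.N3=(alive,v0) | N2.N0=(alive,v0) N2.N1=(alive,v0) N2.N2=(alive,v0) N2.N3=(alive,v0)
Op 3: N1 marks N3=suspect -> (suspect,v1)
Op 4: gossip N3<->N0 -> N3.N0=(alive,v0) N3.N1=(alive,v0) N3.N2=(alive,v0) N3.N3=(alive,v0) | N0.N0=(alive,v0) N0.N1=(alive,v0) N0.N2=(alive,v0) N0.N3=(alive,v0)
Op 5: gossip N1<->N0 -> N1.N0=(alive,v0) N1.N1=(alive,v0) N1.N2=(alive,v0) N1.N3=(suspect,v1) | N0.N0=(alive,v0) N0.N1=(alive,v0) N0.N2=(alive,v0) N0.N3=(suspect,v1)
Op 6: gossip N0<->N3 -> N0.N0=(alive,v0) N0.N1=(alive,v0) N0.N2=(alive,v0) N0.N3=(suspect,v1) | N3.N0=(alive,v0) N3.N1=(alive,v0) N3.N2=(alive,v0) N3.N3=(suspect,v1)
Op 7: gossip N2<->N1 -> N2.N0=(alive,v0) N2.N1=(alive,v0) N2.N2=(alive,v0) N2.N3=(suspect,v1) | N1.N0=(alive,v0) N1.N1=(alive,v0) N1.N2=(alive,v0) N1.N3=(suspect,v1)
Op 8: gossip N1<->N0 -> N1.N0=(alive,v0) N1.N1=(alive,v0) N1.N2=(alive,v0) N1.N3=(suspect,v1) | N0.N0=(alive,v0) N0.N1=(alive,v0) N0.N2=(alive,v0) N0.N3=(suspect,v1)
Op 9: gossip N2<->N3 -> N2.N0=(alive,v0) N2.N1=(alive,v0) N2.N2=(alive,v0) N2.N3=(suspect,v1) | N3.N0=(alive,v0) N3.N1=(alive,v0) N3.N2=(alive,v0) N3.N3=(suspect,v1)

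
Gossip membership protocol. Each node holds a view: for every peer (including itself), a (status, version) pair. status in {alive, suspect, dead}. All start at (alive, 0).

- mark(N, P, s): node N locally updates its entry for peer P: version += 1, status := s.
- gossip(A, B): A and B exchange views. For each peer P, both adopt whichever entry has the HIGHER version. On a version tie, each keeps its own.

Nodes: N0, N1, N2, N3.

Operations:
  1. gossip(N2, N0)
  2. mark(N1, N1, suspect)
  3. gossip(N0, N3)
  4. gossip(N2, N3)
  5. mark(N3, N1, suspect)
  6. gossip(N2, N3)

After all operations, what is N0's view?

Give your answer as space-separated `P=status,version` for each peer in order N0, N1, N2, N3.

Op 1: gossip N2<->N0 -> N2.N0=(alive,v0) N2.N1=(alive,v0) N2.N2=(alive,v0) N2.N3=(alive,v0) | N0.N0=(alive,v0) N0.N1=(alive,v0) N0.N2=(alive,v0) N0.N3=(alive,v0)
Op 2: N1 marks N1=suspect -> (suspect,v1)
Op 3: gossip N0<->N3 -> N0.N0=(alive,v0) N0.N1=(alive,v0) N0.N2=(alive,v0) N0.N3=(alive,v0) | N3.N0=(alive,v0) N3.N1=(alive,v0) N3.N2=(alive,v0) N3.N3=(alive,v0)
Op 4: gossip N2<->N3 -> N2.N0=(alive,v0) N2.N1=(alive,v0) N2.N2=(alive,v0) N2.N3=(alive,v0) | N3.N0=(alive,v0) N3.N1=(alive,v0) N3.N2=(alive,v0) N3.N3=(alive,v0)
Op 5: N3 marks N1=suspect -> (suspect,v1)
Op 6: gossip N2<->N3 -> N2.N0=(alive,v0) N2.N1=(suspect,v1) N2.N2=(alive,v0) N2.N3=(alive,v0) | N3.N0=(alive,v0) N3.N1=(suspect,v1) N3.N2=(alive,v0) N3.N3=(alive,v0)

Answer: N0=alive,0 N1=alive,0 N2=alive,0 N3=alive,0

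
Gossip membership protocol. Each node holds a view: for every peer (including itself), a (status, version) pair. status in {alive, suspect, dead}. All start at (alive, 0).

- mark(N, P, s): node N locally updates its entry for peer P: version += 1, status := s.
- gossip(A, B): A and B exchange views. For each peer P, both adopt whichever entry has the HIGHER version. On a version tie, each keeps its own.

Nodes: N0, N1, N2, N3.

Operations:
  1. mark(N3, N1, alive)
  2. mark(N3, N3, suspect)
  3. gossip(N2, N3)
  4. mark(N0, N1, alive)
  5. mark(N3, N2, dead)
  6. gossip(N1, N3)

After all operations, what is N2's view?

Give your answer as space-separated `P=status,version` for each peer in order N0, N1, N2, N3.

Op 1: N3 marks N1=alive -> (alive,v1)
Op 2: N3 marks N3=suspect -> (suspect,v1)
Op 3: gossip N2<->N3 -> N2.N0=(alive,v0) N2.N1=(alive,v1) N2.N2=(alive,v0) N2.N3=(suspect,v1) | N3.N0=(alive,v0) N3.N1=(alive,v1) N3.N2=(alive,v0) N3.N3=(suspect,v1)
Op 4: N0 marks N1=alive -> (alive,v1)
Op 5: N3 marks N2=dead -> (dead,v1)
Op 6: gossip N1<->N3 -> N1.N0=(alive,v0) N1.N1=(alive,v1) N1.N2=(dead,v1) N1.N3=(suspect,v1) | N3.N0=(alive,v0) N3.N1=(alive,v1) N3.N2=(dead,v1) N3.N3=(suspect,v1)

Answer: N0=alive,0 N1=alive,1 N2=alive,0 N3=suspect,1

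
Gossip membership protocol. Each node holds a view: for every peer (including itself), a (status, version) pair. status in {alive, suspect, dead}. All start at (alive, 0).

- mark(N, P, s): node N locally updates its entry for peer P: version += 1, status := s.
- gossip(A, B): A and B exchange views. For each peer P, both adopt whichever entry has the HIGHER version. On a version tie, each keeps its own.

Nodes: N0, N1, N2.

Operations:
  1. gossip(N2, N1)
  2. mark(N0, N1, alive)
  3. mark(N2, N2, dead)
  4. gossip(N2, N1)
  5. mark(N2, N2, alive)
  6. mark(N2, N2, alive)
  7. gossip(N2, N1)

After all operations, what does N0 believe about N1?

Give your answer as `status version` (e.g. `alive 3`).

Op 1: gossip N2<->N1 -> N2.N0=(alive,v0) N2.N1=(alive,v0) N2.N2=(alive,v0) | N1.N0=(alive,v0) N1.N1=(alive,v0) N1.N2=(alive,v0)
Op 2: N0 marks N1=alive -> (alive,v1)
Op 3: N2 marks N2=dead -> (dead,v1)
Op 4: gossip N2<->N1 -> N2.N0=(alive,v0) N2.N1=(alive,v0) N2.N2=(dead,v1) | N1.N0=(alive,v0) N1.N1=(alive,v0) N1.N2=(dead,v1)
Op 5: N2 marks N2=alive -> (alive,v2)
Op 6: N2 marks N2=alive -> (alive,v3)
Op 7: gossip N2<->N1 -> N2.N0=(alive,v0) N2.N1=(alive,v0) N2.N2=(alive,v3) | N1.N0=(alive,v0) N1.N1=(alive,v0) N1.N2=(alive,v3)

Answer: alive 1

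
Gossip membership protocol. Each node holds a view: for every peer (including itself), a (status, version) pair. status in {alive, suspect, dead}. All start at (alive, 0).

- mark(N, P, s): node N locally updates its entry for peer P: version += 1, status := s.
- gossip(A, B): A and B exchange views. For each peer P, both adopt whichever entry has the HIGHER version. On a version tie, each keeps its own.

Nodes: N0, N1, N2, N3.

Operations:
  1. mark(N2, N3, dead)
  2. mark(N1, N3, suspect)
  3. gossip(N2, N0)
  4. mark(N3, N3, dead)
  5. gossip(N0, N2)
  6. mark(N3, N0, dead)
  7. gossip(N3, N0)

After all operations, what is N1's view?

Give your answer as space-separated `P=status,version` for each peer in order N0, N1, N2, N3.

Answer: N0=alive,0 N1=alive,0 N2=alive,0 N3=suspect,1

Derivation:
Op 1: N2 marks N3=dead -> (dead,v1)
Op 2: N1 marks N3=suspect -> (suspect,v1)
Op 3: gossip N2<->N0 -> N2.N0=(alive,v0) N2.N1=(alive,v0) N2.N2=(alive,v0) N2.N3=(dead,v1) | N0.N0=(alive,v0) N0.N1=(alive,v0) N0.N2=(alive,v0) N0.N3=(dead,v1)
Op 4: N3 marks N3=dead -> (dead,v1)
Op 5: gossip N0<->N2 -> N0.N0=(alive,v0) N0.N1=(alive,v0) N0.N2=(alive,v0) N0.N3=(dead,v1) | N2.N0=(alive,v0) N2.N1=(alive,v0) N2.N2=(alive,v0) N2.N3=(dead,v1)
Op 6: N3 marks N0=dead -> (dead,v1)
Op 7: gossip N3<->N0 -> N3.N0=(dead,v1) N3.N1=(alive,v0) N3.N2=(alive,v0) N3.N3=(dead,v1) | N0.N0=(dead,v1) N0.N1=(alive,v0) N0.N2=(alive,v0) N0.N3=(dead,v1)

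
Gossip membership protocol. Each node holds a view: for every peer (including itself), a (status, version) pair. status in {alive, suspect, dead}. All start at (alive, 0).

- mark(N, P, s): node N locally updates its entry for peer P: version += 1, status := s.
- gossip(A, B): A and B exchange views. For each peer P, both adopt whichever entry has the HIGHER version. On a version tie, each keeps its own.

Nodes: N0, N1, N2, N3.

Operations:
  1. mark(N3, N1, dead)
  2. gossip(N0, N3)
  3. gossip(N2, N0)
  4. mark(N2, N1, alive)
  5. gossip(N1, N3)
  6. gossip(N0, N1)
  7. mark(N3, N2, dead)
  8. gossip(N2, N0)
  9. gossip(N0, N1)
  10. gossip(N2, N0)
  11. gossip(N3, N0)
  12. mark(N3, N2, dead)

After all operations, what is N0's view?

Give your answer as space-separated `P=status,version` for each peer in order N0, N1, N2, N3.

Answer: N0=alive,0 N1=alive,2 N2=dead,1 N3=alive,0

Derivation:
Op 1: N3 marks N1=dead -> (dead,v1)
Op 2: gossip N0<->N3 -> N0.N0=(alive,v0) N0.N1=(dead,v1) N0.N2=(alive,v0) N0.N3=(alive,v0) | N3.N0=(alive,v0) N3.N1=(dead,v1) N3.N2=(alive,v0) N3.N3=(alive,v0)
Op 3: gossip N2<->N0 -> N2.N0=(alive,v0) N2.N1=(dead,v1) N2.N2=(alive,v0) N2.N3=(alive,v0) | N0.N0=(alive,v0) N0.N1=(dead,v1) N0.N2=(alive,v0) N0.N3=(alive,v0)
Op 4: N2 marks N1=alive -> (alive,v2)
Op 5: gossip N1<->N3 -> N1.N0=(alive,v0) N1.N1=(dead,v1) N1.N2=(alive,v0) N1.N3=(alive,v0) | N3.N0=(alive,v0) N3.N1=(dead,v1) N3.N2=(alive,v0) N3.N3=(alive,v0)
Op 6: gossip N0<->N1 -> N0.N0=(alive,v0) N0.N1=(dead,v1) N0.N2=(alive,v0) N0.N3=(alive,v0) | N1.N0=(alive,v0) N1.N1=(dead,v1) N1.N2=(alive,v0) N1.N3=(alive,v0)
Op 7: N3 marks N2=dead -> (dead,v1)
Op 8: gossip N2<->N0 -> N2.N0=(alive,v0) N2.N1=(alive,v2) N2.N2=(alive,v0) N2.N3=(alive,v0) | N0.N0=(alive,v0) N0.N1=(alive,v2) N0.N2=(alive,v0) N0.N3=(alive,v0)
Op 9: gossip N0<->N1 -> N0.N0=(alive,v0) N0.N1=(alive,v2) N0.N2=(alive,v0) N0.N3=(alive,v0) | N1.N0=(alive,v0) N1.N1=(alive,v2) N1.N2=(alive,v0) N1.N3=(alive,v0)
Op 10: gossip N2<->N0 -> N2.N0=(alive,v0) N2.N1=(alive,v2) N2.N2=(alive,v0) N2.N3=(alive,v0) | N0.N0=(alive,v0) N0.N1=(alive,v2) N0.N2=(alive,v0) N0.N3=(alive,v0)
Op 11: gossip N3<->N0 -> N3.N0=(alive,v0) N3.N1=(alive,v2) N3.N2=(dead,v1) N3.N3=(alive,v0) | N0.N0=(alive,v0) N0.N1=(alive,v2) N0.N2=(dead,v1) N0.N3=(alive,v0)
Op 12: N3 marks N2=dead -> (dead,v2)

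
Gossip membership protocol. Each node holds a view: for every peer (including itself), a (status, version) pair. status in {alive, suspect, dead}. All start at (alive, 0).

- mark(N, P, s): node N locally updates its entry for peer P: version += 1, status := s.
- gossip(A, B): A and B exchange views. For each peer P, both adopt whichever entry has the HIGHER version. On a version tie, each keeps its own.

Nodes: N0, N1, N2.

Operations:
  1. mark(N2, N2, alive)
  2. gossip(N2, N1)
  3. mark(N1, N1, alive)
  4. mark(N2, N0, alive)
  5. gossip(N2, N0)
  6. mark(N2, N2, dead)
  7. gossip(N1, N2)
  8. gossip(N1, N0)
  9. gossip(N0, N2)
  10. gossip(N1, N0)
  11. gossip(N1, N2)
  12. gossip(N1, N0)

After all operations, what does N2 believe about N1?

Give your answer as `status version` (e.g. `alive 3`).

Answer: alive 1

Derivation:
Op 1: N2 marks N2=alive -> (alive,v1)
Op 2: gossip N2<->N1 -> N2.N0=(alive,v0) N2.N1=(alive,v0) N2.N2=(alive,v1) | N1.N0=(alive,v0) N1.N1=(alive,v0) N1.N2=(alive,v1)
Op 3: N1 marks N1=alive -> (alive,v1)
Op 4: N2 marks N0=alive -> (alive,v1)
Op 5: gossip N2<->N0 -> N2.N0=(alive,v1) N2.N1=(alive,v0) N2.N2=(alive,v1) | N0.N0=(alive,v1) N0.N1=(alive,v0) N0.N2=(alive,v1)
Op 6: N2 marks N2=dead -> (dead,v2)
Op 7: gossip N1<->N2 -> N1.N0=(alive,v1) N1.N1=(alive,v1) N1.N2=(dead,v2) | N2.N0=(alive,v1) N2.N1=(alive,v1) N2.N2=(dead,v2)
Op 8: gossip N1<->N0 -> N1.N0=(alive,v1) N1.N1=(alive,v1) N1.N2=(dead,v2) | N0.N0=(alive,v1) N0.N1=(alive,v1) N0.N2=(dead,v2)
Op 9: gossip N0<->N2 -> N0.N0=(alive,v1) N0.N1=(alive,v1) N0.N2=(dead,v2) | N2.N0=(alive,v1) N2.N1=(alive,v1) N2.N2=(dead,v2)
Op 10: gossip N1<->N0 -> N1.N0=(alive,v1) N1.N1=(alive,v1) N1.N2=(dead,v2) | N0.N0=(alive,v1) N0.N1=(alive,v1) N0.N2=(dead,v2)
Op 11: gossip N1<->N2 -> N1.N0=(alive,v1) N1.N1=(alive,v1) N1.N2=(dead,v2) | N2.N0=(alive,v1) N2.N1=(alive,v1) N2.N2=(dead,v2)
Op 12: gossip N1<->N0 -> N1.N0=(alive,v1) N1.N1=(alive,v1) N1.N2=(dead,v2) | N0.N0=(alive,v1) N0.N1=(alive,v1) N0.N2=(dead,v2)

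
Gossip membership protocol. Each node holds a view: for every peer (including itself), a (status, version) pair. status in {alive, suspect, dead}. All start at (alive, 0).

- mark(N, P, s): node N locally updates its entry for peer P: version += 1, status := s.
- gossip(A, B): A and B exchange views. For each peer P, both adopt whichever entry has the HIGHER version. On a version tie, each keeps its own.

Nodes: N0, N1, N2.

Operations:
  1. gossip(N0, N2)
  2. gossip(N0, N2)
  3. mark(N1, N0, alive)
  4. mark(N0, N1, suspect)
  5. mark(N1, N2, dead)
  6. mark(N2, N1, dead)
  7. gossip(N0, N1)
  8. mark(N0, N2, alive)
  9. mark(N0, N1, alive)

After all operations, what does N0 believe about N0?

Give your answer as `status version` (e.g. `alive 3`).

Op 1: gossip N0<->N2 -> N0.N0=(alive,v0) N0.N1=(alive,v0) N0.N2=(alive,v0) | N2.N0=(alive,v0) N2.N1=(alive,v0) N2.N2=(alive,v0)
Op 2: gossip N0<->N2 -> N0.N0=(alive,v0) N0.N1=(alive,v0) N0.N2=(alive,v0) | N2.N0=(alive,v0) N2.N1=(alive,v0) N2.N2=(alive,v0)
Op 3: N1 marks N0=alive -> (alive,v1)
Op 4: N0 marks N1=suspect -> (suspect,v1)
Op 5: N1 marks N2=dead -> (dead,v1)
Op 6: N2 marks N1=dead -> (dead,v1)
Op 7: gossip N0<->N1 -> N0.N0=(alive,v1) N0.N1=(suspect,v1) N0.N2=(dead,v1) | N1.N0=(alive,v1) N1.N1=(suspect,v1) N1.N2=(dead,v1)
Op 8: N0 marks N2=alive -> (alive,v2)
Op 9: N0 marks N1=alive -> (alive,v2)

Answer: alive 1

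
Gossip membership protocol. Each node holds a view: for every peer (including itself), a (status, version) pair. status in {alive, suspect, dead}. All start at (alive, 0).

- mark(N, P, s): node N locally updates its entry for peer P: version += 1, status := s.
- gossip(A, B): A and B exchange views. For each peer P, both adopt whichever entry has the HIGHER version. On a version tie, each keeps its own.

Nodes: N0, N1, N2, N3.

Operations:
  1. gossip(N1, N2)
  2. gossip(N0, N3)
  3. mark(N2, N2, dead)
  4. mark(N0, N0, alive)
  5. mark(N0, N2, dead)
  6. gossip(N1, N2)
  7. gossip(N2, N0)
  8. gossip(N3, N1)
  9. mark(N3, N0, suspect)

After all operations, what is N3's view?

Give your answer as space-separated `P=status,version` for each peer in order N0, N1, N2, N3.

Answer: N0=suspect,1 N1=alive,0 N2=dead,1 N3=alive,0

Derivation:
Op 1: gossip N1<->N2 -> N1.N0=(alive,v0) N1.N1=(alive,v0) N1.N2=(alive,v0) N1.N3=(alive,v0) | N2.N0=(alive,v0) N2.N1=(alive,v0) N2.N2=(alive,v0) N2.N3=(alive,v0)
Op 2: gossip N0<->N3 -> N0.N0=(alive,v0) N0.N1=(alive,v0) N0.N2=(alive,v0) N0.N3=(alive,v0) | N3.N0=(alive,v0) N3.N1=(alive,v0) N3.N2=(alive,v0) N3.N3=(alive,v0)
Op 3: N2 marks N2=dead -> (dead,v1)
Op 4: N0 marks N0=alive -> (alive,v1)
Op 5: N0 marks N2=dead -> (dead,v1)
Op 6: gossip N1<->N2 -> N1.N0=(alive,v0) N1.N1=(alive,v0) N1.N2=(dead,v1) N1.N3=(alive,v0) | N2.N0=(alive,v0) N2.N1=(alive,v0) N2.N2=(dead,v1) N2.N3=(alive,v0)
Op 7: gossip N2<->N0 -> N2.N0=(alive,v1) N2.N1=(alive,v0) N2.N2=(dead,v1) N2.N3=(alive,v0) | N0.N0=(alive,v1) N0.N1=(alive,v0) N0.N2=(dead,v1) N0.N3=(alive,v0)
Op 8: gossip N3<->N1 -> N3.N0=(alive,v0) N3.N1=(alive,v0) N3.N2=(dead,v1) N3.N3=(alive,v0) | N1.N0=(alive,v0) N1.N1=(alive,v0) N1.N2=(dead,v1) N1.N3=(alive,v0)
Op 9: N3 marks N0=suspect -> (suspect,v1)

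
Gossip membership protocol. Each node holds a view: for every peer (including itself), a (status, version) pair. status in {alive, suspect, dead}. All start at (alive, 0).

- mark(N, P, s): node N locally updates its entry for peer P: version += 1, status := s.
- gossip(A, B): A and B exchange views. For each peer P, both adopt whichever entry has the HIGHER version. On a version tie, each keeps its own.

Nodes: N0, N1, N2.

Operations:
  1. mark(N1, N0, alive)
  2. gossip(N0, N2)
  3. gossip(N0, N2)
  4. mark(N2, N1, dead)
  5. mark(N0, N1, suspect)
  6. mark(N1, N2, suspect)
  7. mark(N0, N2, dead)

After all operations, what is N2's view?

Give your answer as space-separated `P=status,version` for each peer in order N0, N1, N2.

Op 1: N1 marks N0=alive -> (alive,v1)
Op 2: gossip N0<->N2 -> N0.N0=(alive,v0) N0.N1=(alive,v0) N0.N2=(alive,v0) | N2.N0=(alive,v0) N2.N1=(alive,v0) N2.N2=(alive,v0)
Op 3: gossip N0<->N2 -> N0.N0=(alive,v0) N0.N1=(alive,v0) N0.N2=(alive,v0) | N2.N0=(alive,v0) N2.N1=(alive,v0) N2.N2=(alive,v0)
Op 4: N2 marks N1=dead -> (dead,v1)
Op 5: N0 marks N1=suspect -> (suspect,v1)
Op 6: N1 marks N2=suspect -> (suspect,v1)
Op 7: N0 marks N2=dead -> (dead,v1)

Answer: N0=alive,0 N1=dead,1 N2=alive,0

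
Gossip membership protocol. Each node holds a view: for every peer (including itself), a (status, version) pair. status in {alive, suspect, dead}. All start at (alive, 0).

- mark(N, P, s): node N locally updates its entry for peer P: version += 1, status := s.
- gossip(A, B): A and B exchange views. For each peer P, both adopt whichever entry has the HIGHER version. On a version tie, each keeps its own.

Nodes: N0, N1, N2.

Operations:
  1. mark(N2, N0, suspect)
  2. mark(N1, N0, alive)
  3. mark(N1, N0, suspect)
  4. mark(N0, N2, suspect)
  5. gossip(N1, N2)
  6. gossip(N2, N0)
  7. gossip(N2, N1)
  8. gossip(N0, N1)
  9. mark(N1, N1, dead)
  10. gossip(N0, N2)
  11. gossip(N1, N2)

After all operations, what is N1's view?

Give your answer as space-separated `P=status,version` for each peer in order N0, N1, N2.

Answer: N0=suspect,2 N1=dead,1 N2=suspect,1

Derivation:
Op 1: N2 marks N0=suspect -> (suspect,v1)
Op 2: N1 marks N0=alive -> (alive,v1)
Op 3: N1 marks N0=suspect -> (suspect,v2)
Op 4: N0 marks N2=suspect -> (suspect,v1)
Op 5: gossip N1<->N2 -> N1.N0=(suspect,v2) N1.N1=(alive,v0) N1.N2=(alive,v0) | N2.N0=(suspect,v2) N2.N1=(alive,v0) N2.N2=(alive,v0)
Op 6: gossip N2<->N0 -> N2.N0=(suspect,v2) N2.N1=(alive,v0) N2.N2=(suspect,v1) | N0.N0=(suspect,v2) N0.N1=(alive,v0) N0.N2=(suspect,v1)
Op 7: gossip N2<->N1 -> N2.N0=(suspect,v2) N2.N1=(alive,v0) N2.N2=(suspect,v1) | N1.N0=(suspect,v2) N1.N1=(alive,v0) N1.N2=(suspect,v1)
Op 8: gossip N0<->N1 -> N0.N0=(suspect,v2) N0.N1=(alive,v0) N0.N2=(suspect,v1) | N1.N0=(suspect,v2) N1.N1=(alive,v0) N1.N2=(suspect,v1)
Op 9: N1 marks N1=dead -> (dead,v1)
Op 10: gossip N0<->N2 -> N0.N0=(suspect,v2) N0.N1=(alive,v0) N0.N2=(suspect,v1) | N2.N0=(suspect,v2) N2.N1=(alive,v0) N2.N2=(suspect,v1)
Op 11: gossip N1<->N2 -> N1.N0=(suspect,v2) N1.N1=(dead,v1) N1.N2=(suspect,v1) | N2.N0=(suspect,v2) N2.N1=(dead,v1) N2.N2=(suspect,v1)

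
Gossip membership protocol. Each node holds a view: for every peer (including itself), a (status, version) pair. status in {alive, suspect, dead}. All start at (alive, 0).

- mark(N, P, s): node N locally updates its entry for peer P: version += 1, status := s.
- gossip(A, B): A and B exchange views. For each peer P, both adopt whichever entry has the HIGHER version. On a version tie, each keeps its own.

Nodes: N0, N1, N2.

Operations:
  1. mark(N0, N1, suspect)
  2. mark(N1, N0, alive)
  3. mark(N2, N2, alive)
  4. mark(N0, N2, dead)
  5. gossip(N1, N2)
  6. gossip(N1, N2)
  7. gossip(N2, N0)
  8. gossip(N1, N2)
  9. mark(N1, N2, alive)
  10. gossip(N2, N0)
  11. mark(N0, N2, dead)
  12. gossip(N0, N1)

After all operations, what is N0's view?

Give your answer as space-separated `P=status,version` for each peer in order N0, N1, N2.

Op 1: N0 marks N1=suspect -> (suspect,v1)
Op 2: N1 marks N0=alive -> (alive,v1)
Op 3: N2 marks N2=alive -> (alive,v1)
Op 4: N0 marks N2=dead -> (dead,v1)
Op 5: gossip N1<->N2 -> N1.N0=(alive,v1) N1.N1=(alive,v0) N1.N2=(alive,v1) | N2.N0=(alive,v1) N2.N1=(alive,v0) N2.N2=(alive,v1)
Op 6: gossip N1<->N2 -> N1.N0=(alive,v1) N1.N1=(alive,v0) N1.N2=(alive,v1) | N2.N0=(alive,v1) N2.N1=(alive,v0) N2.N2=(alive,v1)
Op 7: gossip N2<->N0 -> N2.N0=(alive,v1) N2.N1=(suspect,v1) N2.N2=(alive,v1) | N0.N0=(alive,v1) N0.N1=(suspect,v1) N0.N2=(dead,v1)
Op 8: gossip N1<->N2 -> N1.N0=(alive,v1) N1.N1=(suspect,v1) N1.N2=(alive,v1) | N2.N0=(alive,v1) N2.N1=(suspect,v1) N2.N2=(alive,v1)
Op 9: N1 marks N2=alive -> (alive,v2)
Op 10: gossip N2<->N0 -> N2.N0=(alive,v1) N2.N1=(suspect,v1) N2.N2=(alive,v1) | N0.N0=(alive,v1) N0.N1=(suspect,v1) N0.N2=(dead,v1)
Op 11: N0 marks N2=dead -> (dead,v2)
Op 12: gossip N0<->N1 -> N0.N0=(alive,v1) N0.N1=(suspect,v1) N0.N2=(dead,v2) | N1.N0=(alive,v1) N1.N1=(suspect,v1) N1.N2=(alive,v2)

Answer: N0=alive,1 N1=suspect,1 N2=dead,2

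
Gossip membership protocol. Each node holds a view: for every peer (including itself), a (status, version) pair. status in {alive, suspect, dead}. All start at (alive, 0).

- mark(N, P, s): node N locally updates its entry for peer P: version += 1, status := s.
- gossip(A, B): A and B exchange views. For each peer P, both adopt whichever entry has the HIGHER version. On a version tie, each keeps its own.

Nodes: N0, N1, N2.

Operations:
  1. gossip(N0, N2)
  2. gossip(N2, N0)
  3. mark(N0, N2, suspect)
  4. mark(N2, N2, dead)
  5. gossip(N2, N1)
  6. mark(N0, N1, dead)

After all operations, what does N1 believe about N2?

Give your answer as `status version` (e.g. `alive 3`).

Op 1: gossip N0<->N2 -> N0.N0=(alive,v0) N0.N1=(alive,v0) N0.N2=(alive,v0) | N2.N0=(alive,v0) N2.N1=(alive,v0) N2.N2=(alive,v0)
Op 2: gossip N2<->N0 -> N2.N0=(alive,v0) N2.N1=(alive,v0) N2.N2=(alive,v0) | N0.N0=(alive,v0) N0.N1=(alive,v0) N0.N2=(alive,v0)
Op 3: N0 marks N2=suspect -> (suspect,v1)
Op 4: N2 marks N2=dead -> (dead,v1)
Op 5: gossip N2<->N1 -> N2.N0=(alive,v0) N2.N1=(alive,v0) N2.N2=(dead,v1) | N1.N0=(alive,v0) N1.N1=(alive,v0) N1.N2=(dead,v1)
Op 6: N0 marks N1=dead -> (dead,v1)

Answer: dead 1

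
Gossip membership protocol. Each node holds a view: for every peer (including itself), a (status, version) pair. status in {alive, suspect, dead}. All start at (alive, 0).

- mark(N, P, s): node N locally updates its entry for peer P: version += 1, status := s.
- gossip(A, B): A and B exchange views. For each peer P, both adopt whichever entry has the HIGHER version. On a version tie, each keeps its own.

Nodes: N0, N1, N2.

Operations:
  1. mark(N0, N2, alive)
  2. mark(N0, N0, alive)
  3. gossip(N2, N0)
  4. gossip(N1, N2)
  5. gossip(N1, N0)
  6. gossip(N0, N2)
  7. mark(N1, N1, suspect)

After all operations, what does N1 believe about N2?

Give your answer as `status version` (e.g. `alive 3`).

Op 1: N0 marks N2=alive -> (alive,v1)
Op 2: N0 marks N0=alive -> (alive,v1)
Op 3: gossip N2<->N0 -> N2.N0=(alive,v1) N2.N1=(alive,v0) N2.N2=(alive,v1) | N0.N0=(alive,v1) N0.N1=(alive,v0) N0.N2=(alive,v1)
Op 4: gossip N1<->N2 -> N1.N0=(alive,v1) N1.N1=(alive,v0) N1.N2=(alive,v1) | N2.N0=(alive,v1) N2.N1=(alive,v0) N2.N2=(alive,v1)
Op 5: gossip N1<->N0 -> N1.N0=(alive,v1) N1.N1=(alive,v0) N1.N2=(alive,v1) | N0.N0=(alive,v1) N0.N1=(alive,v0) N0.N2=(alive,v1)
Op 6: gossip N0<->N2 -> N0.N0=(alive,v1) N0.N1=(alive,v0) N0.N2=(alive,v1) | N2.N0=(alive,v1) N2.N1=(alive,v0) N2.N2=(alive,v1)
Op 7: N1 marks N1=suspect -> (suspect,v1)

Answer: alive 1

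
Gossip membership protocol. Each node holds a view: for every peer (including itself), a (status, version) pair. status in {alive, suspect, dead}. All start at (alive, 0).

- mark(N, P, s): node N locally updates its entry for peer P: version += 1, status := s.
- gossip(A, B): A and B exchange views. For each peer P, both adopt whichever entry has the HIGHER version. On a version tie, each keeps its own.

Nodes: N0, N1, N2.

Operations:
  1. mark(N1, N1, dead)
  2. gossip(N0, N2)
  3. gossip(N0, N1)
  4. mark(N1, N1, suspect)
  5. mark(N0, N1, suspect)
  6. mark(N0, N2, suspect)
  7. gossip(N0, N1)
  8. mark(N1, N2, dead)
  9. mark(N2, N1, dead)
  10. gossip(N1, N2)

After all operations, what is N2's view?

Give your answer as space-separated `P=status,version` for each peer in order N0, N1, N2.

Op 1: N1 marks N1=dead -> (dead,v1)
Op 2: gossip N0<->N2 -> N0.N0=(alive,v0) N0.N1=(alive,v0) N0.N2=(alive,v0) | N2.N0=(alive,v0) N2.N1=(alive,v0) N2.N2=(alive,v0)
Op 3: gossip N0<->N1 -> N0.N0=(alive,v0) N0.N1=(dead,v1) N0.N2=(alive,v0) | N1.N0=(alive,v0) N1.N1=(dead,v1) N1.N2=(alive,v0)
Op 4: N1 marks N1=suspect -> (suspect,v2)
Op 5: N0 marks N1=suspect -> (suspect,v2)
Op 6: N0 marks N2=suspect -> (suspect,v1)
Op 7: gossip N0<->N1 -> N0.N0=(alive,v0) N0.N1=(suspect,v2) N0.N2=(suspect,v1) | N1.N0=(alive,v0) N1.N1=(suspect,v2) N1.N2=(suspect,v1)
Op 8: N1 marks N2=dead -> (dead,v2)
Op 9: N2 marks N1=dead -> (dead,v1)
Op 10: gossip N1<->N2 -> N1.N0=(alive,v0) N1.N1=(suspect,v2) N1.N2=(dead,v2) | N2.N0=(alive,v0) N2.N1=(suspect,v2) N2.N2=(dead,v2)

Answer: N0=alive,0 N1=suspect,2 N2=dead,2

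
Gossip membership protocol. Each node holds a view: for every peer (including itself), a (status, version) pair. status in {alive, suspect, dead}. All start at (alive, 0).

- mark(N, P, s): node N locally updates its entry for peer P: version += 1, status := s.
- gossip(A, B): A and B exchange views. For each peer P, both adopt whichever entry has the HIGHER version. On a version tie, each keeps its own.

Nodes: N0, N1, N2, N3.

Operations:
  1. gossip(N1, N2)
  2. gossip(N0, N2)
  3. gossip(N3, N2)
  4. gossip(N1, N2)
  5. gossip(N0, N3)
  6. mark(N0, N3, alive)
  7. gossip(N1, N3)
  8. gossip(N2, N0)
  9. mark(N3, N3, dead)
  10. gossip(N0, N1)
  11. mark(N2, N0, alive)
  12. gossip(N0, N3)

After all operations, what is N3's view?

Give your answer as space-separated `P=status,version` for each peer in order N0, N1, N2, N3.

Op 1: gossip N1<->N2 -> N1.N0=(alive,v0) N1.N1=(alive,v0) N1.N2=(alive,v0) N1.N3=(alive,v0) | N2.N0=(alive,v0) N2.N1=(alive,v0) N2.N2=(alive,v0) N2.N3=(alive,v0)
Op 2: gossip N0<->N2 -> N0.N0=(alive,v0) N0.N1=(alive,v0) N0.N2=(alive,v0) N0.N3=(alive,v0) | N2.N0=(alive,v0) N2.N1=(alive,v0) N2.N2=(alive,v0) N2.N3=(alive,v0)
Op 3: gossip N3<->N2 -> N3.N0=(alive,v0) N3.N1=(alive,v0) N3.N2=(alive,v0) N3.N3=(alive,v0) | N2.N0=(alive,v0) N2.N1=(alive,v0) N2.N2=(alive,v0) N2.N3=(alive,v0)
Op 4: gossip N1<->N2 -> N1.N0=(alive,v0) N1.N1=(alive,v0) N1.N2=(alive,v0) N1.N3=(alive,v0) | N2.N0=(alive,v0) N2.N1=(alive,v0) N2.N2=(alive,v0) N2.N3=(alive,v0)
Op 5: gossip N0<->N3 -> N0.N0=(alive,v0) N0.N1=(alive,v0) N0.N2=(alive,v0) N0.N3=(alive,v0) | N3.N0=(alive,v0) N3.N1=(alive,v0) N3.N2=(alive,v0) N3.N3=(alive,v0)
Op 6: N0 marks N3=alive -> (alive,v1)
Op 7: gossip N1<->N3 -> N1.N0=(alive,v0) N1.N1=(alive,v0) N1.N2=(alive,v0) N1.N3=(alive,v0) | N3.N0=(alive,v0) N3.N1=(alive,v0) N3.N2=(alive,v0) N3.N3=(alive,v0)
Op 8: gossip N2<->N0 -> N2.N0=(alive,v0) N2.N1=(alive,v0) N2.N2=(alive,v0) N2.N3=(alive,v1) | N0.N0=(alive,v0) N0.N1=(alive,v0) N0.N2=(alive,v0) N0.N3=(alive,v1)
Op 9: N3 marks N3=dead -> (dead,v1)
Op 10: gossip N0<->N1 -> N0.N0=(alive,v0) N0.N1=(alive,v0) N0.N2=(alive,v0) N0.N3=(alive,v1) | N1.N0=(alive,v0) N1.N1=(alive,v0) N1.N2=(alive,v0) N1.N3=(alive,v1)
Op 11: N2 marks N0=alive -> (alive,v1)
Op 12: gossip N0<->N3 -> N0.N0=(alive,v0) N0.N1=(alive,v0) N0.N2=(alive,v0) N0.N3=(alive,v1) | N3.N0=(alive,v0) N3.N1=(alive,v0) N3.N2=(alive,v0) N3.N3=(dead,v1)

Answer: N0=alive,0 N1=alive,0 N2=alive,0 N3=dead,1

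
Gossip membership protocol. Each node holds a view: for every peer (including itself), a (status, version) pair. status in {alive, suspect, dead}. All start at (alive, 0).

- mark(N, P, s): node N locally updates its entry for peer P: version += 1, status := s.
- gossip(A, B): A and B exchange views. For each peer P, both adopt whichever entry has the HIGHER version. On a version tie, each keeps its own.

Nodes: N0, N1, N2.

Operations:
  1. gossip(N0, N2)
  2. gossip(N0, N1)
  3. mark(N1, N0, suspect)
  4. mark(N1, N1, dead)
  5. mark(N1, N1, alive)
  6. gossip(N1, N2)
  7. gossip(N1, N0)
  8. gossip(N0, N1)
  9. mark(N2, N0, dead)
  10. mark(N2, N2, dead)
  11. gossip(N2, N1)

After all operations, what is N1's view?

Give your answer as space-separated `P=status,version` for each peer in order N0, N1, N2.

Op 1: gossip N0<->N2 -> N0.N0=(alive,v0) N0.N1=(alive,v0) N0.N2=(alive,v0) | N2.N0=(alive,v0) N2.N1=(alive,v0) N2.N2=(alive,v0)
Op 2: gossip N0<->N1 -> N0.N0=(alive,v0) N0.N1=(alive,v0) N0.N2=(alive,v0) | N1.N0=(alive,v0) N1.N1=(alive,v0) N1.N2=(alive,v0)
Op 3: N1 marks N0=suspect -> (suspect,v1)
Op 4: N1 marks N1=dead -> (dead,v1)
Op 5: N1 marks N1=alive -> (alive,v2)
Op 6: gossip N1<->N2 -> N1.N0=(suspect,v1) N1.N1=(alive,v2) N1.N2=(alive,v0) | N2.N0=(suspect,v1) N2.N1=(alive,v2) N2.N2=(alive,v0)
Op 7: gossip N1<->N0 -> N1.N0=(suspect,v1) N1.N1=(alive,v2) N1.N2=(alive,v0) | N0.N0=(suspect,v1) N0.N1=(alive,v2) N0.N2=(alive,v0)
Op 8: gossip N0<->N1 -> N0.N0=(suspect,v1) N0.N1=(alive,v2) N0.N2=(alive,v0) | N1.N0=(suspect,v1) N1.N1=(alive,v2) N1.N2=(alive,v0)
Op 9: N2 marks N0=dead -> (dead,v2)
Op 10: N2 marks N2=dead -> (dead,v1)
Op 11: gossip N2<->N1 -> N2.N0=(dead,v2) N2.N1=(alive,v2) N2.N2=(dead,v1) | N1.N0=(dead,v2) N1.N1=(alive,v2) N1.N2=(dead,v1)

Answer: N0=dead,2 N1=alive,2 N2=dead,1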